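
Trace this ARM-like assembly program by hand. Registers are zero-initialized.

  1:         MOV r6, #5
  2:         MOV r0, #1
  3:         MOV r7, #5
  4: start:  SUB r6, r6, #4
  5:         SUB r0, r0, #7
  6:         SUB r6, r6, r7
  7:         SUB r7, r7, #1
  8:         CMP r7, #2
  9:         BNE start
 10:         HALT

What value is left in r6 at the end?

after MOV r6, #5: r6=5
after MOV r0, #1: r0=1
after MOV r7, #5: r7=5
after SUB r6, r6, #4: r6=5-4=1
after SUB r0, r0, #7: r0=1-7=-6
after SUB r6, r6, r7: r6=1-5=-4
after SUB r7, r7, #1: r7=5-1=4
CMP r7, #2  (cmp 4,2)
BNE start: taken
after SUB r6, r6, #4: r6=(-4)-4=-8
after SUB r0, r0, #7: r0=(-6)-7=-13
after SUB r6, r6, r7: r6=(-8)-4=-12
after SUB r7, r7, #1: r7=4-1=3
CMP r7, #2  (cmp 3,2)
BNE start: taken
after SUB r6, r6, #4: r6=(-12)-4=-16
after SUB r0, r0, #7: r0=(-13)-7=-20
after SUB r6, r6, r7: r6=(-16)-3=-19
after SUB r7, r7, #1: r7=3-1=2
CMP r7, #2  (cmp 2,2)
BNE start: not taken
halt.

-19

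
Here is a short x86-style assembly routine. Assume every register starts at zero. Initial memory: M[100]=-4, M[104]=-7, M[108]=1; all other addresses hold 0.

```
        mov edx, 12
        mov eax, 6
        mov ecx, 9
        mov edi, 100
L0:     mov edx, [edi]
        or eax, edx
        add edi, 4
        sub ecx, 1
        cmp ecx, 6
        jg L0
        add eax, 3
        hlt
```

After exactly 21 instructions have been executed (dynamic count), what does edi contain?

edx=12
eax=6
ecx=9
edi=100
edx=M[100]=-4
eax=6|(-4)=-2
edi=100+4=104
ecx=9-1=8
cmp ecx, 6  (cmp 8,6)
jg L0: taken
edx=M[104]=-7
eax=(-2)|(-7)=-1
edi=104+4=108
ecx=8-1=7
cmp ecx, 6  (cmp 7,6)
jg L0: taken
edx=M[108]=1
eax=(-1)|1=-1
edi=108+4=112
ecx=7-1=6
cmp ecx, 6  (cmp 6,6)
After step 21: edi = 112.

112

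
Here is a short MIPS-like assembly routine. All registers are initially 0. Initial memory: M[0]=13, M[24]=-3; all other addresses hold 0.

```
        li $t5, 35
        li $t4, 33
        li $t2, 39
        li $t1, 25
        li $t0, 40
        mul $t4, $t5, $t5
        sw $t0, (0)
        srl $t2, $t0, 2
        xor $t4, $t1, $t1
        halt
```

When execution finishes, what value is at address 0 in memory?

40

$t5=35
$t4=33
$t2=39
$t1=25
$t0=40
$t4=35*35=1225
sw $t0, (0) → M[0]=40
$t2=40>>2=10
$t4=25^25=0
halt.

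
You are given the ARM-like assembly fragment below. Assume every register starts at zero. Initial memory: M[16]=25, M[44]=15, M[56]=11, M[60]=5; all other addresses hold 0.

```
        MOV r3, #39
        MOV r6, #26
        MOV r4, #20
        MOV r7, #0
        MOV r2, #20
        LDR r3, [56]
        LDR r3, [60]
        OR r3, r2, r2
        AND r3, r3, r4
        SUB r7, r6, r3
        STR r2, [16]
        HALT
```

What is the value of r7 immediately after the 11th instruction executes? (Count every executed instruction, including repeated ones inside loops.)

6

r3=39
r6=26
r4=20
r7=0
r2=20
r3=M[56]=11
r3=M[60]=5
r3=20|20=20
r3=20&20=20
r7=26-20=6
STR r2, [16] → M[16]=20
After step 11: r7 = 6.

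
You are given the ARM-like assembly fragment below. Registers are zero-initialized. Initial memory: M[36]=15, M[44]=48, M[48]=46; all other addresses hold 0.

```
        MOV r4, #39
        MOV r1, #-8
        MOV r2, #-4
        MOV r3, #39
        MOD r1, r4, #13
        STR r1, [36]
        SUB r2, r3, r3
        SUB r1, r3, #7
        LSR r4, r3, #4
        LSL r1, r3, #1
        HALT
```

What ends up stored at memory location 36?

0

MOV r4, #39 → r4=39
MOV r1, #-8 → r1=-8
MOV r2, #-4 → r2=-4
MOV r3, #39 → r3=39
MOD r1, r4, #13 → r1=39%13=0
STR r1, [36] → M[36]=0
SUB r2, r3, r3 → r2=39-39=0
SUB r1, r3, #7 → r1=39-7=32
LSR r4, r3, #4 → r4=39>>4=2
LSL r1, r3, #1 → r1=39<<1=78
halt.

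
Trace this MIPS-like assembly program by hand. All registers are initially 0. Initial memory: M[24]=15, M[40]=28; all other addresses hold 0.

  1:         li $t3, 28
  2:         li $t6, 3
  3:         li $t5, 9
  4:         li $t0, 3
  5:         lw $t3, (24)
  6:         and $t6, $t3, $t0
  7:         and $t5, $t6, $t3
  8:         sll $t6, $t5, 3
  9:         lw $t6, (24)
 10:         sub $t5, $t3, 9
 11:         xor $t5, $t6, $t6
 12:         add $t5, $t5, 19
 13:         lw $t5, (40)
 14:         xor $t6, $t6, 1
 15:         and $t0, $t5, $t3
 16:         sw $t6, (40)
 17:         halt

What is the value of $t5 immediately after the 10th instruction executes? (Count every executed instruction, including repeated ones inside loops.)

after li $t3, 28: $t3=28
after li $t6, 3: $t6=3
after li $t5, 9: $t5=9
after li $t0, 3: $t0=3
after lw $t3, (24): $t3=M[24]=15
after and $t6, $t3, $t0: $t6=15&3=3
after and $t5, $t6, $t3: $t5=3&15=3
after sll $t6, $t5, 3: $t6=3<<3=24
after lw $t6, (24): $t6=M[24]=15
after sub $t5, $t3, 9: $t5=15-9=6
After step 10: $t5 = 6.

6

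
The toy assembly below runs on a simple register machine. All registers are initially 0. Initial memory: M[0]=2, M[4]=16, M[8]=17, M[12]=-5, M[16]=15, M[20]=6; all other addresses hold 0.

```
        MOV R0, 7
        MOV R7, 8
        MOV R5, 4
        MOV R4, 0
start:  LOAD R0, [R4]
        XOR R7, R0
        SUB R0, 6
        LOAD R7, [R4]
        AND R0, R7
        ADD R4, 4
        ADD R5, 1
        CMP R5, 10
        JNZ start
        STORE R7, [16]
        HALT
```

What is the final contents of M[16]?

6

MOV R0, 7 → R0=7
MOV R7, 8 → R7=8
MOV R5, 4 → R5=4
MOV R4, 0 → R4=0
LOAD R0, [R4] → R0=M[0]=2
XOR R7, R0 → R7=8^2=10
SUB R0, 6 → R0=2-6=-4
LOAD R7, [R4] → R7=M[0]=2
AND R0, R7 → R0=(-4)&2=0
ADD R4, 4 → R4=0+4=4
ADD R5, 1 → R5=4+1=5
CMP R5, 10  (cmp 5,10)
JNZ start: taken
LOAD R0, [R4] → R0=M[4]=16
XOR R7, R0 → R7=2^16=18
SUB R0, 6 → R0=16-6=10
LOAD R7, [R4] → R7=M[4]=16
AND R0, R7 → R0=10&16=0
ADD R4, 4 → R4=4+4=8
ADD R5, 1 → R5=5+1=6
CMP R5, 10  (cmp 6,10)
JNZ start: taken
LOAD R0, [R4] → R0=M[8]=17
XOR R7, R0 → R7=16^17=1
SUB R0, 6 → R0=17-6=11
LOAD R7, [R4] → R7=M[8]=17
AND R0, R7 → R0=11&17=1
ADD R4, 4 → R4=8+4=12
ADD R5, 1 → R5=6+1=7
CMP R5, 10  (cmp 7,10)
JNZ start: taken
LOAD R0, [R4] → R0=M[12]=-5
XOR R7, R0 → R7=17^(-5)=-22
SUB R0, 6 → R0=(-5)-6=-11
LOAD R7, [R4] → R7=M[12]=-5
AND R0, R7 → R0=(-11)&(-5)=-15
ADD R4, 4 → R4=12+4=16
ADD R5, 1 → R5=7+1=8
CMP R5, 10  (cmp 8,10)
JNZ start: taken
LOAD R0, [R4] → R0=M[16]=15
XOR R7, R0 → R7=(-5)^15=-12
SUB R0, 6 → R0=15-6=9
LOAD R7, [R4] → R7=M[16]=15
AND R0, R7 → R0=9&15=9
ADD R4, 4 → R4=16+4=20
ADD R5, 1 → R5=8+1=9
CMP R5, 10  (cmp 9,10)
JNZ start: taken
LOAD R0, [R4] → R0=M[20]=6
XOR R7, R0 → R7=15^6=9
SUB R0, 6 → R0=6-6=0
LOAD R7, [R4] → R7=M[20]=6
AND R0, R7 → R0=0&6=0
ADD R4, 4 → R4=20+4=24
ADD R5, 1 → R5=9+1=10
CMP R5, 10  (cmp 10,10)
JNZ start: not taken
STORE R7, [16] → M[16]=6
halt.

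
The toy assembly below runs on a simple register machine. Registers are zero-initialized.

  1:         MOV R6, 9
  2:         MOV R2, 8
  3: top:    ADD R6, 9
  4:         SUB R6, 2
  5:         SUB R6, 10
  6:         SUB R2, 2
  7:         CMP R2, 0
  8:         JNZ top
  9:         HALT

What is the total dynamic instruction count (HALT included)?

MOV R6, 9 → R6=9
MOV R2, 8 → R2=8
ADD R6, 9 → R6=9+9=18
SUB R6, 2 → R6=18-2=16
SUB R6, 10 → R6=16-10=6
SUB R2, 2 → R2=8-2=6
CMP R2, 0  (cmp 6,0)
JNZ top: taken
ADD R6, 9 → R6=6+9=15
SUB R6, 2 → R6=15-2=13
SUB R6, 10 → R6=13-10=3
SUB R2, 2 → R2=6-2=4
CMP R2, 0  (cmp 4,0)
JNZ top: taken
ADD R6, 9 → R6=3+9=12
SUB R6, 2 → R6=12-2=10
SUB R6, 10 → R6=10-10=0
SUB R2, 2 → R2=4-2=2
CMP R2, 0  (cmp 2,0)
JNZ top: taken
ADD R6, 9 → R6=0+9=9
SUB R6, 2 → R6=9-2=7
SUB R6, 10 → R6=7-10=-3
SUB R2, 2 → R2=2-2=0
CMP R2, 0  (cmp 0,0)
JNZ top: not taken
halt.
Total executed instructions: 27.

27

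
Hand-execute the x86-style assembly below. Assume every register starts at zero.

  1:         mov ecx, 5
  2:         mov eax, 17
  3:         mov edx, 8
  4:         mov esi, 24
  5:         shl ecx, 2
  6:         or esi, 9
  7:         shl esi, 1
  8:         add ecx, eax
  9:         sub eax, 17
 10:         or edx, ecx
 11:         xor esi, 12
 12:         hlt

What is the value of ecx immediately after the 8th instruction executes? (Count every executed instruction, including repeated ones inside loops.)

after mov ecx, 5: ecx=5
after mov eax, 17: eax=17
after mov edx, 8: edx=8
after mov esi, 24: esi=24
after shl ecx, 2: ecx=5<<2=20
after or esi, 9: esi=24|9=25
after shl esi, 1: esi=25<<1=50
after add ecx, eax: ecx=20+17=37
After step 8: ecx = 37.

37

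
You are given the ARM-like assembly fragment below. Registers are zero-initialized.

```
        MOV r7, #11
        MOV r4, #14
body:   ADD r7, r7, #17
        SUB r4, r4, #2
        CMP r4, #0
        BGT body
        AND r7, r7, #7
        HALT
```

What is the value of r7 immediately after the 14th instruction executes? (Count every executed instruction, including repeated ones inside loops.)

MOV r7, #11 → r7=11
MOV r4, #14 → r4=14
ADD r7, r7, #17 → r7=11+17=28
SUB r4, r4, #2 → r4=14-2=12
CMP r4, #0  (cmp 12,0)
BGT body: taken
ADD r7, r7, #17 → r7=28+17=45
SUB r4, r4, #2 → r4=12-2=10
CMP r4, #0  (cmp 10,0)
BGT body: taken
ADD r7, r7, #17 → r7=45+17=62
SUB r4, r4, #2 → r4=10-2=8
CMP r4, #0  (cmp 8,0)
BGT body: taken
After step 14: r7 = 62.

62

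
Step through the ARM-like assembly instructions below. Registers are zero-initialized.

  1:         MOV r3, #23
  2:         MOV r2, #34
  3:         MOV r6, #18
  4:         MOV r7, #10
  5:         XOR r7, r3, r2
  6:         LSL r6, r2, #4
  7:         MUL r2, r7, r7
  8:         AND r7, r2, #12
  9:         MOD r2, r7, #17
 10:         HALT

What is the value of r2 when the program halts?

r3=23
r2=34
r6=18
r7=10
r7=23^34=53
r6=34<<4=544
r2=53*53=2809
r7=2809&12=8
r2=8%17=8
halt.

8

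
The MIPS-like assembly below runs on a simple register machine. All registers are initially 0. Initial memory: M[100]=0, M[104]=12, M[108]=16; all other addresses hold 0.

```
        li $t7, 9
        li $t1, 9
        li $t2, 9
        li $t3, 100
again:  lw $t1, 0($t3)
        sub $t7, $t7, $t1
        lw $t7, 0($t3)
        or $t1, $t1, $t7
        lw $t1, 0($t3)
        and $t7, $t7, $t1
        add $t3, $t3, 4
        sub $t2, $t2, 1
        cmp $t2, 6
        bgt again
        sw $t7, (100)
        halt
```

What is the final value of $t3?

112

after li $t7, 9: $t7=9
after li $t1, 9: $t1=9
after li $t2, 9: $t2=9
after li $t3, 100: $t3=100
after lw $t1, 0($t3): $t1=M[100]=0
after sub $t7, $t7, $t1: $t7=9-0=9
after lw $t7, 0($t3): $t7=M[100]=0
after or $t1, $t1, $t7: $t1=0|0=0
after lw $t1, 0($t3): $t1=M[100]=0
after and $t7, $t7, $t1: $t7=0&0=0
after add $t3, $t3, 4: $t3=100+4=104
after sub $t2, $t2, 1: $t2=9-1=8
cmp $t2, 6  (cmp 8,6)
bgt again: taken
after lw $t1, 0($t3): $t1=M[104]=12
after sub $t7, $t7, $t1: $t7=0-12=-12
after lw $t7, 0($t3): $t7=M[104]=12
after or $t1, $t1, $t7: $t1=12|12=12
after lw $t1, 0($t3): $t1=M[104]=12
after and $t7, $t7, $t1: $t7=12&12=12
after add $t3, $t3, 4: $t3=104+4=108
after sub $t2, $t2, 1: $t2=8-1=7
cmp $t2, 6  (cmp 7,6)
bgt again: taken
after lw $t1, 0($t3): $t1=M[108]=16
after sub $t7, $t7, $t1: $t7=12-16=-4
after lw $t7, 0($t3): $t7=M[108]=16
after or $t1, $t1, $t7: $t1=16|16=16
after lw $t1, 0($t3): $t1=M[108]=16
after and $t7, $t7, $t1: $t7=16&16=16
after add $t3, $t3, 4: $t3=108+4=112
after sub $t2, $t2, 1: $t2=7-1=6
cmp $t2, 6  (cmp 6,6)
bgt again: not taken
sw $t7, (100) → M[100]=16
halt.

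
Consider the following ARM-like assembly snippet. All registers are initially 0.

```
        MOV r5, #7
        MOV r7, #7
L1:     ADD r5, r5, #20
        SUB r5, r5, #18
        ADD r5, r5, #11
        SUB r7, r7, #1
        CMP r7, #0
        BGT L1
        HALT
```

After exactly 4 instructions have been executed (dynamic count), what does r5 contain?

9

after MOV r5, #7: r5=7
after MOV r7, #7: r7=7
after ADD r5, r5, #20: r5=7+20=27
after SUB r5, r5, #18: r5=27-18=9
After step 4: r5 = 9.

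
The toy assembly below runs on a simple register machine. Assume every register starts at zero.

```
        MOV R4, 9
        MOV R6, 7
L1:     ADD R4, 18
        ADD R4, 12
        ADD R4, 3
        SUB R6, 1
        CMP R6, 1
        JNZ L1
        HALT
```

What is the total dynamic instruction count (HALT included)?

39

after MOV R4, 9: R4=9
after MOV R6, 7: R6=7
after ADD R4, 18: R4=9+18=27
after ADD R4, 12: R4=27+12=39
after ADD R4, 3: R4=39+3=42
after SUB R6, 1: R6=7-1=6
CMP R6, 1  (cmp 6,1)
JNZ L1: taken
after ADD R4, 18: R4=42+18=60
after ADD R4, 12: R4=60+12=72
after ADD R4, 3: R4=72+3=75
after SUB R6, 1: R6=6-1=5
CMP R6, 1  (cmp 5,1)
JNZ L1: taken
after ADD R4, 18: R4=75+18=93
after ADD R4, 12: R4=93+12=105
after ADD R4, 3: R4=105+3=108
after SUB R6, 1: R6=5-1=4
CMP R6, 1  (cmp 4,1)
JNZ L1: taken
after ADD R4, 18: R4=108+18=126
after ADD R4, 12: R4=126+12=138
after ADD R4, 3: R4=138+3=141
after SUB R6, 1: R6=4-1=3
CMP R6, 1  (cmp 3,1)
JNZ L1: taken
after ADD R4, 18: R4=141+18=159
after ADD R4, 12: R4=159+12=171
after ADD R4, 3: R4=171+3=174
after SUB R6, 1: R6=3-1=2
CMP R6, 1  (cmp 2,1)
JNZ L1: taken
after ADD R4, 18: R4=174+18=192
after ADD R4, 12: R4=192+12=204
after ADD R4, 3: R4=204+3=207
after SUB R6, 1: R6=2-1=1
CMP R6, 1  (cmp 1,1)
JNZ L1: not taken
halt.
Total executed instructions: 39.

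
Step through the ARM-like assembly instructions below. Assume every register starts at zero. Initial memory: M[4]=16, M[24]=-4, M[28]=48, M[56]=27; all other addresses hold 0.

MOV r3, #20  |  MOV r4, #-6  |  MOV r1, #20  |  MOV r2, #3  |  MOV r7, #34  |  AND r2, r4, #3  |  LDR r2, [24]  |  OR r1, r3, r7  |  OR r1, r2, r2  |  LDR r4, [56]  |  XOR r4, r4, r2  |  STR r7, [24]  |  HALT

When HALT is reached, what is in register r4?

-25

r3=20
r4=-6
r1=20
r2=3
r7=34
r2=(-6)&3=2
r2=M[24]=-4
r1=20|34=54
r1=(-4)|(-4)=-4
r4=M[56]=27
r4=27^(-4)=-25
STR r7, [24] → M[24]=34
halt.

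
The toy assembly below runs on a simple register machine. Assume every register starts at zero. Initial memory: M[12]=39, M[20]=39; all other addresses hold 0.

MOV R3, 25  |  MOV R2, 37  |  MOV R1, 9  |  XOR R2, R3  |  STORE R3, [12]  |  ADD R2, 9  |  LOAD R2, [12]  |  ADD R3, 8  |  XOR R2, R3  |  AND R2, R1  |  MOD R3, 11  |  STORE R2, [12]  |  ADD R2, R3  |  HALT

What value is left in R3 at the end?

after MOV R3, 25: R3=25
after MOV R2, 37: R2=37
after MOV R1, 9: R1=9
after XOR R2, R3: R2=37^25=60
STORE R3, [12] → M[12]=25
after ADD R2, 9: R2=60+9=69
after LOAD R2, [12]: R2=M[12]=25
after ADD R3, 8: R3=25+8=33
after XOR R2, R3: R2=25^33=56
after AND R2, R1: R2=56&9=8
after MOD R3, 11: R3=33%11=0
STORE R2, [12] → M[12]=8
after ADD R2, R3: R2=8+0=8
halt.

0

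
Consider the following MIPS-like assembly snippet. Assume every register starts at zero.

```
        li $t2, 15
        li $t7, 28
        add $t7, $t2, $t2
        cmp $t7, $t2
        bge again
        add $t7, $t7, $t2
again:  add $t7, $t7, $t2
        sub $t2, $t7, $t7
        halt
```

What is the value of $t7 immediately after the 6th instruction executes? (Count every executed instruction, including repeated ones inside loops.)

45

$t2=15
$t7=28
$t7=15+15=30
cmp $t7, $t2  (cmp 30,15)
bge again: taken
$t7=30+15=45
After step 6: $t7 = 45.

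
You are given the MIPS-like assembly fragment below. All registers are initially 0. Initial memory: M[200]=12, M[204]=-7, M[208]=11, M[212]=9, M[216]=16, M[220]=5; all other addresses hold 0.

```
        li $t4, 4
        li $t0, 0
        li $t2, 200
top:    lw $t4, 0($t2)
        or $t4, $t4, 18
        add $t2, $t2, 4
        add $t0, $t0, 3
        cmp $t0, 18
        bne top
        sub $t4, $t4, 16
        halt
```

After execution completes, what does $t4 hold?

7

$t4=4
$t0=0
$t2=200
$t4=M[200]=12
$t4=12|18=30
$t2=200+4=204
$t0=0+3=3
cmp $t0, 18  (cmp 3,18)
bne top: taken
$t4=M[204]=-7
$t4=(-7)|18=-5
$t2=204+4=208
$t0=3+3=6
cmp $t0, 18  (cmp 6,18)
bne top: taken
$t4=M[208]=11
$t4=11|18=27
$t2=208+4=212
$t0=6+3=9
cmp $t0, 18  (cmp 9,18)
bne top: taken
$t4=M[212]=9
$t4=9|18=27
$t2=212+4=216
$t0=9+3=12
cmp $t0, 18  (cmp 12,18)
bne top: taken
$t4=M[216]=16
$t4=16|18=18
$t2=216+4=220
$t0=12+3=15
cmp $t0, 18  (cmp 15,18)
bne top: taken
$t4=M[220]=5
$t4=5|18=23
$t2=220+4=224
$t0=15+3=18
cmp $t0, 18  (cmp 18,18)
bne top: not taken
$t4=23-16=7
halt.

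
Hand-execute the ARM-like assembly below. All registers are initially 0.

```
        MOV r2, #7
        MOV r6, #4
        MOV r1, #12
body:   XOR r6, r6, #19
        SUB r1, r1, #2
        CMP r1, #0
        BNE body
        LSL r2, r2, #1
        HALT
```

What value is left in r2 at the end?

14

after MOV r2, #7: r2=7
after MOV r6, #4: r6=4
after MOV r1, #12: r1=12
after XOR r6, r6, #19: r6=4^19=23
after SUB r1, r1, #2: r1=12-2=10
CMP r1, #0  (cmp 10,0)
BNE body: taken
after XOR r6, r6, #19: r6=23^19=4
after SUB r1, r1, #2: r1=10-2=8
CMP r1, #0  (cmp 8,0)
BNE body: taken
after XOR r6, r6, #19: r6=4^19=23
after SUB r1, r1, #2: r1=8-2=6
CMP r1, #0  (cmp 6,0)
BNE body: taken
after XOR r6, r6, #19: r6=23^19=4
after SUB r1, r1, #2: r1=6-2=4
CMP r1, #0  (cmp 4,0)
BNE body: taken
after XOR r6, r6, #19: r6=4^19=23
after SUB r1, r1, #2: r1=4-2=2
CMP r1, #0  (cmp 2,0)
BNE body: taken
after XOR r6, r6, #19: r6=23^19=4
after SUB r1, r1, #2: r1=2-2=0
CMP r1, #0  (cmp 0,0)
BNE body: not taken
after LSL r2, r2, #1: r2=7<<1=14
halt.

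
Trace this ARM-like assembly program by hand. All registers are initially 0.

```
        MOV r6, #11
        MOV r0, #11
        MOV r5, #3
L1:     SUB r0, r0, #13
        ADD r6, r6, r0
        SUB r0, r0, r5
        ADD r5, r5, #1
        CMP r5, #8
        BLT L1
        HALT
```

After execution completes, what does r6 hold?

after MOV r6, #11: r6=11
after MOV r0, #11: r0=11
after MOV r5, #3: r5=3
after SUB r0, r0, #13: r0=11-13=-2
after ADD r6, r6, r0: r6=11+(-2)=9
after SUB r0, r0, r5: r0=(-2)-3=-5
after ADD r5, r5, #1: r5=3+1=4
CMP r5, #8  (cmp 4,8)
BLT L1: taken
after SUB r0, r0, #13: r0=(-5)-13=-18
after ADD r6, r6, r0: r6=9+(-18)=-9
after SUB r0, r0, r5: r0=(-18)-4=-22
after ADD r5, r5, #1: r5=4+1=5
CMP r5, #8  (cmp 5,8)
BLT L1: taken
after SUB r0, r0, #13: r0=(-22)-13=-35
after ADD r6, r6, r0: r6=(-9)+(-35)=-44
after SUB r0, r0, r5: r0=(-35)-5=-40
after ADD r5, r5, #1: r5=5+1=6
CMP r5, #8  (cmp 6,8)
BLT L1: taken
after SUB r0, r0, #13: r0=(-40)-13=-53
after ADD r6, r6, r0: r6=(-44)+(-53)=-97
after SUB r0, r0, r5: r0=(-53)-6=-59
after ADD r5, r5, #1: r5=6+1=7
CMP r5, #8  (cmp 7,8)
BLT L1: taken
after SUB r0, r0, #13: r0=(-59)-13=-72
after ADD r6, r6, r0: r6=(-97)+(-72)=-169
after SUB r0, r0, r5: r0=(-72)-7=-79
after ADD r5, r5, #1: r5=7+1=8
CMP r5, #8  (cmp 8,8)
BLT L1: not taken
halt.

-169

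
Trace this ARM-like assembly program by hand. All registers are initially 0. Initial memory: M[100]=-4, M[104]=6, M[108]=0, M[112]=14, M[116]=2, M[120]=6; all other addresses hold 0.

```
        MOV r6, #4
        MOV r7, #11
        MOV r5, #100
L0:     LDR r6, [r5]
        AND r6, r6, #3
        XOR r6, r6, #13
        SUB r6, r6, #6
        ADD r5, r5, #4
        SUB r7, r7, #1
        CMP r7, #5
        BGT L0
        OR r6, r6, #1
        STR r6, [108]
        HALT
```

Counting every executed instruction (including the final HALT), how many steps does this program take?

54

after MOV r6, #4: r6=4
after MOV r7, #11: r7=11
after MOV r5, #100: r5=100
after LDR r6, [r5]: r6=M[100]=-4
after AND r6, r6, #3: r6=(-4)&3=0
after XOR r6, r6, #13: r6=0^13=13
after SUB r6, r6, #6: r6=13-6=7
after ADD r5, r5, #4: r5=100+4=104
after SUB r7, r7, #1: r7=11-1=10
CMP r7, #5  (cmp 10,5)
BGT L0: taken
after LDR r6, [r5]: r6=M[104]=6
after AND r6, r6, #3: r6=6&3=2
after XOR r6, r6, #13: r6=2^13=15
after SUB r6, r6, #6: r6=15-6=9
after ADD r5, r5, #4: r5=104+4=108
after SUB r7, r7, #1: r7=10-1=9
CMP r7, #5  (cmp 9,5)
BGT L0: taken
after LDR r6, [r5]: r6=M[108]=0
after AND r6, r6, #3: r6=0&3=0
after XOR r6, r6, #13: r6=0^13=13
after SUB r6, r6, #6: r6=13-6=7
after ADD r5, r5, #4: r5=108+4=112
after SUB r7, r7, #1: r7=9-1=8
CMP r7, #5  (cmp 8,5)
BGT L0: taken
after LDR r6, [r5]: r6=M[112]=14
after AND r6, r6, #3: r6=14&3=2
after XOR r6, r6, #13: r6=2^13=15
after SUB r6, r6, #6: r6=15-6=9
after ADD r5, r5, #4: r5=112+4=116
after SUB r7, r7, #1: r7=8-1=7
CMP r7, #5  (cmp 7,5)
BGT L0: taken
after LDR r6, [r5]: r6=M[116]=2
after AND r6, r6, #3: r6=2&3=2
after XOR r6, r6, #13: r6=2^13=15
after SUB r6, r6, #6: r6=15-6=9
after ADD r5, r5, #4: r5=116+4=120
after SUB r7, r7, #1: r7=7-1=6
CMP r7, #5  (cmp 6,5)
BGT L0: taken
after LDR r6, [r5]: r6=M[120]=6
after AND r6, r6, #3: r6=6&3=2
after XOR r6, r6, #13: r6=2^13=15
after SUB r6, r6, #6: r6=15-6=9
after ADD r5, r5, #4: r5=120+4=124
after SUB r7, r7, #1: r7=6-1=5
CMP r7, #5  (cmp 5,5)
BGT L0: not taken
after OR r6, r6, #1: r6=9|1=9
STR r6, [108] → M[108]=9
halt.
Total executed instructions: 54.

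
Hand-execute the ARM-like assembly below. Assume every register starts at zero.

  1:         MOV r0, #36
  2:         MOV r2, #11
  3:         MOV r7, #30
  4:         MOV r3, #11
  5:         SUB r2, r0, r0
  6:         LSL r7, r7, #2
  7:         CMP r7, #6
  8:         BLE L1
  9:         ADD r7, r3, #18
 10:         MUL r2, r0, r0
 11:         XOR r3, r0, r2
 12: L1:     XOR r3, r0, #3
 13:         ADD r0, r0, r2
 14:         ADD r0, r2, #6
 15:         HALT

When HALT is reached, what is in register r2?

r0=36
r2=11
r7=30
r3=11
r2=36-36=0
r7=30<<2=120
CMP r7, #6  (cmp 120,6)
BLE L1: not taken
r7=11+18=29
r2=36*36=1296
r3=36^1296=1332
r3=36^3=39
r0=36+1296=1332
r0=1296+6=1302
halt.

1296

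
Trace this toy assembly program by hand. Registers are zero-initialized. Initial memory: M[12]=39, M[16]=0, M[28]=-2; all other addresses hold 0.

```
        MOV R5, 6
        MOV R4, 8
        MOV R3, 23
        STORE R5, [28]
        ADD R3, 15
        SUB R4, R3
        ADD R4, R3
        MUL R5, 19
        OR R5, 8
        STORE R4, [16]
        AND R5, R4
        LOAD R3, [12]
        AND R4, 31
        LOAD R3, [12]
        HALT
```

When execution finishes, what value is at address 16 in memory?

8

MOV R5, 6 → R5=6
MOV R4, 8 → R4=8
MOV R3, 23 → R3=23
STORE R5, [28] → M[28]=6
ADD R3, 15 → R3=23+15=38
SUB R4, R3 → R4=8-38=-30
ADD R4, R3 → R4=(-30)+38=8
MUL R5, 19 → R5=6*19=114
OR R5, 8 → R5=114|8=122
STORE R4, [16] → M[16]=8
AND R5, R4 → R5=122&8=8
LOAD R3, [12] → R3=M[12]=39
AND R4, 31 → R4=8&31=8
LOAD R3, [12] → R3=M[12]=39
halt.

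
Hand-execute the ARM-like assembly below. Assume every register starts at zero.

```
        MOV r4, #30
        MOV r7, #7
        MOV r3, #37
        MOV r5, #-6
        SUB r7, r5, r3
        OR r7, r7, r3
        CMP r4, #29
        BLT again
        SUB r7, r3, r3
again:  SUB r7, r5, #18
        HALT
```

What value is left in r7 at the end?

MOV r4, #30 → r4=30
MOV r7, #7 → r7=7
MOV r3, #37 → r3=37
MOV r5, #-6 → r5=-6
SUB r7, r5, r3 → r7=(-6)-37=-43
OR r7, r7, r3 → r7=(-43)|37=-11
CMP r4, #29  (cmp 30,29)
BLT again: not taken
SUB r7, r3, r3 → r7=37-37=0
SUB r7, r5, #18 → r7=(-6)-18=-24
halt.

-24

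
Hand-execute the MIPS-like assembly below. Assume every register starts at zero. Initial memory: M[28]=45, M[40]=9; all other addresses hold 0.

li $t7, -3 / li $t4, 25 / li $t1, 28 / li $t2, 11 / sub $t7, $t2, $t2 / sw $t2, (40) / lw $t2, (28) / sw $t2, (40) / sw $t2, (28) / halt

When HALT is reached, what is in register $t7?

after li $t7, -3: $t7=-3
after li $t4, 25: $t4=25
after li $t1, 28: $t1=28
after li $t2, 11: $t2=11
after sub $t7, $t2, $t2: $t7=11-11=0
sw $t2, (40) → M[40]=11
after lw $t2, (28): $t2=M[28]=45
sw $t2, (40) → M[40]=45
sw $t2, (28) → M[28]=45
halt.

0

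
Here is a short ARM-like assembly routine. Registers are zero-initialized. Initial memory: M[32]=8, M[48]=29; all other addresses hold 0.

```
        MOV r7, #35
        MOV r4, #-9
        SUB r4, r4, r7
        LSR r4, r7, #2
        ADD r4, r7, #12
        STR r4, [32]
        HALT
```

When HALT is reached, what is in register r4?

47

after MOV r7, #35: r7=35
after MOV r4, #-9: r4=-9
after SUB r4, r4, r7: r4=(-9)-35=-44
after LSR r4, r7, #2: r4=35>>2=8
after ADD r4, r7, #12: r4=35+12=47
STR r4, [32] → M[32]=47
halt.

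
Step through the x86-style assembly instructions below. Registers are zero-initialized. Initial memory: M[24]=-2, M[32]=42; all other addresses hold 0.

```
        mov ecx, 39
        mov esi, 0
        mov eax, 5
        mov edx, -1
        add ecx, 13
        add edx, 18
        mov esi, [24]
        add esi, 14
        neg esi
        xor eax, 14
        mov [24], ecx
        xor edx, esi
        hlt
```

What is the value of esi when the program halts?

-12

mov ecx, 39 → ecx=39
mov esi, 0 → esi=0
mov eax, 5 → eax=5
mov edx, -1 → edx=-1
add ecx, 13 → ecx=39+13=52
add edx, 18 → edx=(-1)+18=17
mov esi, [24] → esi=M[24]=-2
add esi, 14 → esi=(-2)+14=12
neg esi → esi=-(12)=-12
xor eax, 14 → eax=5^14=11
mov [24], ecx → M[24]=52
xor edx, esi → edx=17^(-12)=-27
halt.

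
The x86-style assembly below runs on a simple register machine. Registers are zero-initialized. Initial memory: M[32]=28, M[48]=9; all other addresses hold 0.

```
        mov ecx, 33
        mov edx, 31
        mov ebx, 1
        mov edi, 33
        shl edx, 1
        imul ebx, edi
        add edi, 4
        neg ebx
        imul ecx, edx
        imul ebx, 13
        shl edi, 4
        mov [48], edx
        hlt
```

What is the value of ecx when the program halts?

after mov ecx, 33: ecx=33
after mov edx, 31: edx=31
after mov ebx, 1: ebx=1
after mov edi, 33: edi=33
after shl edx, 1: edx=31<<1=62
after imul ebx, edi: ebx=1*33=33
after add edi, 4: edi=33+4=37
after neg ebx: ebx=-(33)=-33
after imul ecx, edx: ecx=33*62=2046
after imul ebx, 13: ebx=(-33)*13=-429
after shl edi, 4: edi=37<<4=592
mov [48], edx → M[48]=62
halt.

2046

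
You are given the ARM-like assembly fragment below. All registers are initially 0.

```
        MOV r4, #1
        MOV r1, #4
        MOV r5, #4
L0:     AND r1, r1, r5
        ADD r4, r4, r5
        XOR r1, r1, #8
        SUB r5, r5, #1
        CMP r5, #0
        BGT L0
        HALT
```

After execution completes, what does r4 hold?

after MOV r4, #1: r4=1
after MOV r1, #4: r1=4
after MOV r5, #4: r5=4
after AND r1, r1, r5: r1=4&4=4
after ADD r4, r4, r5: r4=1+4=5
after XOR r1, r1, #8: r1=4^8=12
after SUB r5, r5, #1: r5=4-1=3
CMP r5, #0  (cmp 3,0)
BGT L0: taken
after AND r1, r1, r5: r1=12&3=0
after ADD r4, r4, r5: r4=5+3=8
after XOR r1, r1, #8: r1=0^8=8
after SUB r5, r5, #1: r5=3-1=2
CMP r5, #0  (cmp 2,0)
BGT L0: taken
after AND r1, r1, r5: r1=8&2=0
after ADD r4, r4, r5: r4=8+2=10
after XOR r1, r1, #8: r1=0^8=8
after SUB r5, r5, #1: r5=2-1=1
CMP r5, #0  (cmp 1,0)
BGT L0: taken
after AND r1, r1, r5: r1=8&1=0
after ADD r4, r4, r5: r4=10+1=11
after XOR r1, r1, #8: r1=0^8=8
after SUB r5, r5, #1: r5=1-1=0
CMP r5, #0  (cmp 0,0)
BGT L0: not taken
halt.

11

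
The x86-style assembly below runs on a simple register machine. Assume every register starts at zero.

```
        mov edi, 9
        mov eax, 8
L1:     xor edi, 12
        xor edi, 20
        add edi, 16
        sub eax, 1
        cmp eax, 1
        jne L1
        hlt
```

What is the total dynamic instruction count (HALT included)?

mov edi, 9 → edi=9
mov eax, 8 → eax=8
xor edi, 12 → edi=9^12=5
xor edi, 20 → edi=5^20=17
add edi, 16 → edi=17+16=33
sub eax, 1 → eax=8-1=7
cmp eax, 1  (cmp 7,1)
jne L1: taken
xor edi, 12 → edi=33^12=45
xor edi, 20 → edi=45^20=57
add edi, 16 → edi=57+16=73
sub eax, 1 → eax=7-1=6
cmp eax, 1  (cmp 6,1)
jne L1: taken
xor edi, 12 → edi=73^12=69
xor edi, 20 → edi=69^20=81
add edi, 16 → edi=81+16=97
sub eax, 1 → eax=6-1=5
cmp eax, 1  (cmp 5,1)
jne L1: taken
xor edi, 12 → edi=97^12=109
xor edi, 20 → edi=109^20=121
add edi, 16 → edi=121+16=137
sub eax, 1 → eax=5-1=4
cmp eax, 1  (cmp 4,1)
jne L1: taken
xor edi, 12 → edi=137^12=133
xor edi, 20 → edi=133^20=145
add edi, 16 → edi=145+16=161
sub eax, 1 → eax=4-1=3
cmp eax, 1  (cmp 3,1)
jne L1: taken
xor edi, 12 → edi=161^12=173
xor edi, 20 → edi=173^20=185
add edi, 16 → edi=185+16=201
sub eax, 1 → eax=3-1=2
cmp eax, 1  (cmp 2,1)
jne L1: taken
xor edi, 12 → edi=201^12=197
xor edi, 20 → edi=197^20=209
add edi, 16 → edi=209+16=225
sub eax, 1 → eax=2-1=1
cmp eax, 1  (cmp 1,1)
jne L1: not taken
halt.
Total executed instructions: 45.

45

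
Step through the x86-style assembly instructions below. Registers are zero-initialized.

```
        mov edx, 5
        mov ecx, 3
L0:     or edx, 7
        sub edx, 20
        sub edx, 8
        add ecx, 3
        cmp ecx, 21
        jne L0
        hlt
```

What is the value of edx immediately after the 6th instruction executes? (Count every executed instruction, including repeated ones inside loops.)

edx=5
ecx=3
edx=5|7=7
edx=7-20=-13
edx=(-13)-8=-21
ecx=3+3=6
After step 6: edx = -21.

-21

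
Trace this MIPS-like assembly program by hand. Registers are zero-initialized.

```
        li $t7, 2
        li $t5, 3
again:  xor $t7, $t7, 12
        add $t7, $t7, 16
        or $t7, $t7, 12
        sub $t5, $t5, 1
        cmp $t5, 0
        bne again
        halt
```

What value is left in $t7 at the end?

$t7=2
$t5=3
$t7=2^12=14
$t7=14+16=30
$t7=30|12=30
$t5=3-1=2
cmp $t5, 0  (cmp 2,0)
bne again: taken
$t7=30^12=18
$t7=18+16=34
$t7=34|12=46
$t5=2-1=1
cmp $t5, 0  (cmp 1,0)
bne again: taken
$t7=46^12=34
$t7=34+16=50
$t7=50|12=62
$t5=1-1=0
cmp $t5, 0  (cmp 0,0)
bne again: not taken
halt.

62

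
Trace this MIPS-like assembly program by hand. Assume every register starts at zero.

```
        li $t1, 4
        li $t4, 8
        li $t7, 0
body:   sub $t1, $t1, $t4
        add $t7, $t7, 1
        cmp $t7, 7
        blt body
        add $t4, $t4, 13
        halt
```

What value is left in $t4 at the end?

21

li $t1, 4 → $t1=4
li $t4, 8 → $t4=8
li $t7, 0 → $t7=0
sub $t1, $t1, $t4 → $t1=4-8=-4
add $t7, $t7, 1 → $t7=0+1=1
cmp $t7, 7  (cmp 1,7)
blt body: taken
sub $t1, $t1, $t4 → $t1=(-4)-8=-12
add $t7, $t7, 1 → $t7=1+1=2
cmp $t7, 7  (cmp 2,7)
blt body: taken
sub $t1, $t1, $t4 → $t1=(-12)-8=-20
add $t7, $t7, 1 → $t7=2+1=3
cmp $t7, 7  (cmp 3,7)
blt body: taken
sub $t1, $t1, $t4 → $t1=(-20)-8=-28
add $t7, $t7, 1 → $t7=3+1=4
cmp $t7, 7  (cmp 4,7)
blt body: taken
sub $t1, $t1, $t4 → $t1=(-28)-8=-36
add $t7, $t7, 1 → $t7=4+1=5
cmp $t7, 7  (cmp 5,7)
blt body: taken
sub $t1, $t1, $t4 → $t1=(-36)-8=-44
add $t7, $t7, 1 → $t7=5+1=6
cmp $t7, 7  (cmp 6,7)
blt body: taken
sub $t1, $t1, $t4 → $t1=(-44)-8=-52
add $t7, $t7, 1 → $t7=6+1=7
cmp $t7, 7  (cmp 7,7)
blt body: not taken
add $t4, $t4, 13 → $t4=8+13=21
halt.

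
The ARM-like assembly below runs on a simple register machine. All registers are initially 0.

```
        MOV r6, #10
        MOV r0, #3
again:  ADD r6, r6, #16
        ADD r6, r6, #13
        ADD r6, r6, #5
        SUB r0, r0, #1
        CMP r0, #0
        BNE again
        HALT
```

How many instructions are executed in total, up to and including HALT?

21

MOV r6, #10 → r6=10
MOV r0, #3 → r0=3
ADD r6, r6, #16 → r6=10+16=26
ADD r6, r6, #13 → r6=26+13=39
ADD r6, r6, #5 → r6=39+5=44
SUB r0, r0, #1 → r0=3-1=2
CMP r0, #0  (cmp 2,0)
BNE again: taken
ADD r6, r6, #16 → r6=44+16=60
ADD r6, r6, #13 → r6=60+13=73
ADD r6, r6, #5 → r6=73+5=78
SUB r0, r0, #1 → r0=2-1=1
CMP r0, #0  (cmp 1,0)
BNE again: taken
ADD r6, r6, #16 → r6=78+16=94
ADD r6, r6, #13 → r6=94+13=107
ADD r6, r6, #5 → r6=107+5=112
SUB r0, r0, #1 → r0=1-1=0
CMP r0, #0  (cmp 0,0)
BNE again: not taken
halt.
Total executed instructions: 21.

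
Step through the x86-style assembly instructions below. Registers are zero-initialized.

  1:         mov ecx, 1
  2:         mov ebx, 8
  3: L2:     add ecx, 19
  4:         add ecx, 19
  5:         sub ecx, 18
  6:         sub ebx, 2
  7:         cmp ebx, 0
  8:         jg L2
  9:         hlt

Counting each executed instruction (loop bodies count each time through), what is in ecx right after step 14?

after mov ecx, 1: ecx=1
after mov ebx, 8: ebx=8
after add ecx, 19: ecx=1+19=20
after add ecx, 19: ecx=20+19=39
after sub ecx, 18: ecx=39-18=21
after sub ebx, 2: ebx=8-2=6
cmp ebx, 0  (cmp 6,0)
jg L2: taken
after add ecx, 19: ecx=21+19=40
after add ecx, 19: ecx=40+19=59
after sub ecx, 18: ecx=59-18=41
after sub ebx, 2: ebx=6-2=4
cmp ebx, 0  (cmp 4,0)
jg L2: taken
After step 14: ecx = 41.

41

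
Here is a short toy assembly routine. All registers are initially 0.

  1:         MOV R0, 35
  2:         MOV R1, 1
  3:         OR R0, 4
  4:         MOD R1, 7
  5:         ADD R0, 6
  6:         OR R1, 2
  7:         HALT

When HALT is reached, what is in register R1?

R0=35
R1=1
R0=35|4=39
R1=1%7=1
R0=39+6=45
R1=1|2=3
halt.

3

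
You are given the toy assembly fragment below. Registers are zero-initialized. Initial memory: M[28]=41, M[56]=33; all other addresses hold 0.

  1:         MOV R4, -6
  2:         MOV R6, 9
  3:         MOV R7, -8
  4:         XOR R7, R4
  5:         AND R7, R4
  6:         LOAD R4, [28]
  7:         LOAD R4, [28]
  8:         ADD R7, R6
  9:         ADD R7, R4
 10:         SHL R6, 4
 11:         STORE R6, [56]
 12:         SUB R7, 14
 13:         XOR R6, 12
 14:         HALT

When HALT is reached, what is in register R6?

156

R4=-6
R6=9
R7=-8
R7=(-8)^(-6)=2
R7=2&(-6)=2
R4=M[28]=41
R4=M[28]=41
R7=2+9=11
R7=11+41=52
R6=9<<4=144
STORE R6, [56] → M[56]=144
R7=52-14=38
R6=144^12=156
halt.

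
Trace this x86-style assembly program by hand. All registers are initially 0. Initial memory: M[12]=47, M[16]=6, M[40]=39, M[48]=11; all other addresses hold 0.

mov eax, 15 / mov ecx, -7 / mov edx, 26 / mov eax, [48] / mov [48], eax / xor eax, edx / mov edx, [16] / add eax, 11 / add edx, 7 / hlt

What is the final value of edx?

eax=15
ecx=-7
edx=26
eax=M[48]=11
mov [48], eax → M[48]=11
eax=11^26=17
edx=M[16]=6
eax=17+11=28
edx=6+7=13
halt.

13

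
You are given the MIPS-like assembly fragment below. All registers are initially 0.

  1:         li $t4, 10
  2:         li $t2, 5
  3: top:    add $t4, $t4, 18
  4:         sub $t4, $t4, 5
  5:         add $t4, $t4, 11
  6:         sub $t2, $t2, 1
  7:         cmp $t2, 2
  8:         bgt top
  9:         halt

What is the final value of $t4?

82

after li $t4, 10: $t4=10
after li $t2, 5: $t2=5
after add $t4, $t4, 18: $t4=10+18=28
after sub $t4, $t4, 5: $t4=28-5=23
after add $t4, $t4, 11: $t4=23+11=34
after sub $t2, $t2, 1: $t2=5-1=4
cmp $t2, 2  (cmp 4,2)
bgt top: taken
after add $t4, $t4, 18: $t4=34+18=52
after sub $t4, $t4, 5: $t4=52-5=47
after add $t4, $t4, 11: $t4=47+11=58
after sub $t2, $t2, 1: $t2=4-1=3
cmp $t2, 2  (cmp 3,2)
bgt top: taken
after add $t4, $t4, 18: $t4=58+18=76
after sub $t4, $t4, 5: $t4=76-5=71
after add $t4, $t4, 11: $t4=71+11=82
after sub $t2, $t2, 1: $t2=3-1=2
cmp $t2, 2  (cmp 2,2)
bgt top: not taken
halt.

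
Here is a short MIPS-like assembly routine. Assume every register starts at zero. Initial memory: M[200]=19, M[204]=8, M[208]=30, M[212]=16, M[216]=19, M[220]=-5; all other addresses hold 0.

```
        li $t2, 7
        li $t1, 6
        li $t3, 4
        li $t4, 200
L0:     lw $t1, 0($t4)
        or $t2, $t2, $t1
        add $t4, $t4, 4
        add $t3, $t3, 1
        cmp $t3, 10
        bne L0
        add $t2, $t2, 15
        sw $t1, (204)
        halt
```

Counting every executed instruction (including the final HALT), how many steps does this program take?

43

after li $t2, 7: $t2=7
after li $t1, 6: $t1=6
after li $t3, 4: $t3=4
after li $t4, 200: $t4=200
after lw $t1, 0($t4): $t1=M[200]=19
after or $t2, $t2, $t1: $t2=7|19=23
after add $t4, $t4, 4: $t4=200+4=204
after add $t3, $t3, 1: $t3=4+1=5
cmp $t3, 10  (cmp 5,10)
bne L0: taken
after lw $t1, 0($t4): $t1=M[204]=8
after or $t2, $t2, $t1: $t2=23|8=31
after add $t4, $t4, 4: $t4=204+4=208
after add $t3, $t3, 1: $t3=5+1=6
cmp $t3, 10  (cmp 6,10)
bne L0: taken
after lw $t1, 0($t4): $t1=M[208]=30
after or $t2, $t2, $t1: $t2=31|30=31
after add $t4, $t4, 4: $t4=208+4=212
after add $t3, $t3, 1: $t3=6+1=7
cmp $t3, 10  (cmp 7,10)
bne L0: taken
after lw $t1, 0($t4): $t1=M[212]=16
after or $t2, $t2, $t1: $t2=31|16=31
after add $t4, $t4, 4: $t4=212+4=216
after add $t3, $t3, 1: $t3=7+1=8
cmp $t3, 10  (cmp 8,10)
bne L0: taken
after lw $t1, 0($t4): $t1=M[216]=19
after or $t2, $t2, $t1: $t2=31|19=31
after add $t4, $t4, 4: $t4=216+4=220
after add $t3, $t3, 1: $t3=8+1=9
cmp $t3, 10  (cmp 9,10)
bne L0: taken
after lw $t1, 0($t4): $t1=M[220]=-5
after or $t2, $t2, $t1: $t2=31|(-5)=-1
after add $t4, $t4, 4: $t4=220+4=224
after add $t3, $t3, 1: $t3=9+1=10
cmp $t3, 10  (cmp 10,10)
bne L0: not taken
after add $t2, $t2, 15: $t2=(-1)+15=14
sw $t1, (204) → M[204]=-5
halt.
Total executed instructions: 43.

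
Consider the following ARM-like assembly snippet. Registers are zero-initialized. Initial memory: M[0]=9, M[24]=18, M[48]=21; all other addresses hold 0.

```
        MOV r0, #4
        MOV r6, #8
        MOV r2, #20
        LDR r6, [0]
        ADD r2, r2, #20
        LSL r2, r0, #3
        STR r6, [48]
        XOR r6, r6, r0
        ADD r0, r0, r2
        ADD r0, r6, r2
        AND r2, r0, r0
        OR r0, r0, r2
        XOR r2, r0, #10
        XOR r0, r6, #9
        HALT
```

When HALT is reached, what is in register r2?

MOV r0, #4 → r0=4
MOV r6, #8 → r6=8
MOV r2, #20 → r2=20
LDR r6, [0] → r6=M[0]=9
ADD r2, r2, #20 → r2=20+20=40
LSL r2, r0, #3 → r2=4<<3=32
STR r6, [48] → M[48]=9
XOR r6, r6, r0 → r6=9^4=13
ADD r0, r0, r2 → r0=4+32=36
ADD r0, r6, r2 → r0=13+32=45
AND r2, r0, r0 → r2=45&45=45
OR r0, r0, r2 → r0=45|45=45
XOR r2, r0, #10 → r2=45^10=39
XOR r0, r6, #9 → r0=13^9=4
halt.

39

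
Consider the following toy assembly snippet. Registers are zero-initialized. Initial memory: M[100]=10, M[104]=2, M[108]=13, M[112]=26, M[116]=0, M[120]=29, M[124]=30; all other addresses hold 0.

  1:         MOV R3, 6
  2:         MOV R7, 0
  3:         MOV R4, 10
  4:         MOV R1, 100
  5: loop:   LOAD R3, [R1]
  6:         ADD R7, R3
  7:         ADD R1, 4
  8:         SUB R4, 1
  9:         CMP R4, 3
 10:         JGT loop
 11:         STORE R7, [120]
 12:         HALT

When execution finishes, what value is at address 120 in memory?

110

after MOV R3, 6: R3=6
after MOV R7, 0: R7=0
after MOV R4, 10: R4=10
after MOV R1, 100: R1=100
after LOAD R3, [R1]: R3=M[100]=10
after ADD R7, R3: R7=0+10=10
after ADD R1, 4: R1=100+4=104
after SUB R4, 1: R4=10-1=9
CMP R4, 3  (cmp 9,3)
JGT loop: taken
after LOAD R3, [R1]: R3=M[104]=2
after ADD R7, R3: R7=10+2=12
after ADD R1, 4: R1=104+4=108
after SUB R4, 1: R4=9-1=8
CMP R4, 3  (cmp 8,3)
JGT loop: taken
after LOAD R3, [R1]: R3=M[108]=13
after ADD R7, R3: R7=12+13=25
after ADD R1, 4: R1=108+4=112
after SUB R4, 1: R4=8-1=7
CMP R4, 3  (cmp 7,3)
JGT loop: taken
after LOAD R3, [R1]: R3=M[112]=26
after ADD R7, R3: R7=25+26=51
after ADD R1, 4: R1=112+4=116
after SUB R4, 1: R4=7-1=6
CMP R4, 3  (cmp 6,3)
JGT loop: taken
after LOAD R3, [R1]: R3=M[116]=0
after ADD R7, R3: R7=51+0=51
after ADD R1, 4: R1=116+4=120
after SUB R4, 1: R4=6-1=5
CMP R4, 3  (cmp 5,3)
JGT loop: taken
after LOAD R3, [R1]: R3=M[120]=29
after ADD R7, R3: R7=51+29=80
after ADD R1, 4: R1=120+4=124
after SUB R4, 1: R4=5-1=4
CMP R4, 3  (cmp 4,3)
JGT loop: taken
after LOAD R3, [R1]: R3=M[124]=30
after ADD R7, R3: R7=80+30=110
after ADD R1, 4: R1=124+4=128
after SUB R4, 1: R4=4-1=3
CMP R4, 3  (cmp 3,3)
JGT loop: not taken
STORE R7, [120] → M[120]=110
halt.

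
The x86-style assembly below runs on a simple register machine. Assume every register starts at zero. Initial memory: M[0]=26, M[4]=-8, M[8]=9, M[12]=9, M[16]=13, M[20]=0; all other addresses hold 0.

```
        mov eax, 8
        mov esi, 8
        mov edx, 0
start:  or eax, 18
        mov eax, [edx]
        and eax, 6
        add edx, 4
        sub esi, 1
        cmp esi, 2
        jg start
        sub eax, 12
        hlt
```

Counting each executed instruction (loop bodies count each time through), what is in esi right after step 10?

7

eax=8
esi=8
edx=0
eax=8|18=26
eax=M[0]=26
eax=26&6=2
edx=0+4=4
esi=8-1=7
cmp esi, 2  (cmp 7,2)
jg start: taken
After step 10: esi = 7.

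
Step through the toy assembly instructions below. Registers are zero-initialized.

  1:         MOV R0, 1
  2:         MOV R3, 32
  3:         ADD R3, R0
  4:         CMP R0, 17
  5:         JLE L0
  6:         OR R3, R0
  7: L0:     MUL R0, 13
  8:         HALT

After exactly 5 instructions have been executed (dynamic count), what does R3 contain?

R0=1
R3=32
R3=32+1=33
CMP R0, 17  (cmp 1,17)
JLE L0: taken
After step 5: R3 = 33.

33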